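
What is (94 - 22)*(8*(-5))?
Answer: -2880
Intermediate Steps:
(94 - 22)*(8*(-5)) = 72*(-40) = -2880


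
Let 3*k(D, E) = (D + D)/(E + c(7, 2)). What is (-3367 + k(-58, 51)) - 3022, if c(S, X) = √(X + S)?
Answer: -517567/81 ≈ -6389.7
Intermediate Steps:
c(S, X) = √(S + X)
k(D, E) = 2*D/(3*(3 + E)) (k(D, E) = ((D + D)/(E + √(7 + 2)))/3 = ((2*D)/(E + √9))/3 = ((2*D)/(E + 3))/3 = ((2*D)/(3 + E))/3 = (2*D/(3 + E))/3 = 2*D/(3*(3 + E)))
(-3367 + k(-58, 51)) - 3022 = (-3367 + (⅔)*(-58)/(3 + 51)) - 3022 = (-3367 + (⅔)*(-58)/54) - 3022 = (-3367 + (⅔)*(-58)*(1/54)) - 3022 = (-3367 - 58/81) - 3022 = -272785/81 - 3022 = -517567/81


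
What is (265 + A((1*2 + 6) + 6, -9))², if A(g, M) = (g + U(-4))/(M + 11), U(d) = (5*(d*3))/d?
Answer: 312481/4 ≈ 78120.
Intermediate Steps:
U(d) = 15 (U(d) = (5*(3*d))/d = (15*d)/d = 15)
A(g, M) = (15 + g)/(11 + M) (A(g, M) = (g + 15)/(M + 11) = (15 + g)/(11 + M))
(265 + A((1*2 + 6) + 6, -9))² = (265 + (15 + ((1*2 + 6) + 6))/(11 - 9))² = (265 + (15 + ((2 + 6) + 6))/2)² = (265 + (15 + (8 + 6))/2)² = (265 + (15 + 14)/2)² = (265 + (½)*29)² = (265 + 29/2)² = (559/2)² = 312481/4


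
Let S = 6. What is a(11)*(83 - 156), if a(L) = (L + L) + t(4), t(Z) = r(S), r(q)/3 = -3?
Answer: -949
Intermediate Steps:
r(q) = -9 (r(q) = 3*(-3) = -9)
t(Z) = -9
a(L) = -9 + 2*L (a(L) = (L + L) - 9 = 2*L - 9 = -9 + 2*L)
a(11)*(83 - 156) = (-9 + 2*11)*(83 - 156) = (-9 + 22)*(-73) = 13*(-73) = -949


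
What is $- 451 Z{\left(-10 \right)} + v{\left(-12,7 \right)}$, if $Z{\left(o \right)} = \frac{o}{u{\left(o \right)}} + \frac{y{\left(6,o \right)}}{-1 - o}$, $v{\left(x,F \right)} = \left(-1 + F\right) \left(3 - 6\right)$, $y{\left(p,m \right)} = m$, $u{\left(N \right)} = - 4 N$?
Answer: $\frac{21451}{36} \approx 595.86$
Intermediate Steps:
$v{\left(x,F \right)} = 3 - 3 F$ ($v{\left(x,F \right)} = \left(-1 + F\right) \left(-3\right) = 3 - 3 F$)
$Z{\left(o \right)} = - \frac{1}{4} + \frac{o}{-1 - o}$ ($Z{\left(o \right)} = \frac{o}{\left(-4\right) o} + \frac{o}{-1 - o} = o \left(- \frac{1}{4 o}\right) + \frac{o}{-1 - o} = - \frac{1}{4} + \frac{o}{-1 - o}$)
$- 451 Z{\left(-10 \right)} + v{\left(-12,7 \right)} = - 451 \frac{-1 - -50}{4 \left(1 - 10\right)} + \left(3 - 21\right) = - 451 \frac{-1 + 50}{4 \left(-9\right)} + \left(3 - 21\right) = - 451 \cdot \frac{1}{4} \left(- \frac{1}{9}\right) 49 - 18 = \left(-451\right) \left(- \frac{49}{36}\right) - 18 = \frac{22099}{36} - 18 = \frac{21451}{36}$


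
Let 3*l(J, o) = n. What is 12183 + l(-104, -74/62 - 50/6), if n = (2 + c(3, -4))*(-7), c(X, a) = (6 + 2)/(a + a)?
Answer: 36542/3 ≈ 12181.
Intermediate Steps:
c(X, a) = 4/a (c(X, a) = 8/((2*a)) = 8*(1/(2*a)) = 4/a)
n = -7 (n = (2 + 4/(-4))*(-7) = (2 + 4*(-¼))*(-7) = (2 - 1)*(-7) = 1*(-7) = -7)
l(J, o) = -7/3 (l(J, o) = (⅓)*(-7) = -7/3)
12183 + l(-104, -74/62 - 50/6) = 12183 - 7/3 = 36542/3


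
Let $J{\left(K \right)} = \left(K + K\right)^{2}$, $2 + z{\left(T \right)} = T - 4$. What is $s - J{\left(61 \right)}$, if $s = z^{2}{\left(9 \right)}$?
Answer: $-14875$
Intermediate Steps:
$z{\left(T \right)} = -6 + T$ ($z{\left(T \right)} = -2 + \left(T - 4\right) = -2 + \left(-4 + T\right) = -6 + T$)
$J{\left(K \right)} = 4 K^{2}$ ($J{\left(K \right)} = \left(2 K\right)^{2} = 4 K^{2}$)
$s = 9$ ($s = \left(-6 + 9\right)^{2} = 3^{2} = 9$)
$s - J{\left(61 \right)} = 9 - 4 \cdot 61^{2} = 9 - 4 \cdot 3721 = 9 - 14884 = -14875$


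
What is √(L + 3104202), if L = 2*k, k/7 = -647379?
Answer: 8*I*√93111 ≈ 2441.1*I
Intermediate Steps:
k = -4531653 (k = 7*(-647379) = -4531653)
L = -9063306 (L = 2*(-4531653) = -9063306)
√(L + 3104202) = √(-9063306 + 3104202) = √(-5959104) = 8*I*√93111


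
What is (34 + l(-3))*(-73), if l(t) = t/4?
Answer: -9709/4 ≈ -2427.3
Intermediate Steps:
l(t) = t/4 (l(t) = t*(¼) = t/4)
(34 + l(-3))*(-73) = (34 + (¼)*(-3))*(-73) = (34 - ¾)*(-73) = (133/4)*(-73) = -9709/4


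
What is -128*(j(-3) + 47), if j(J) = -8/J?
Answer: -19072/3 ≈ -6357.3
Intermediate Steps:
-128*(j(-3) + 47) = -128*(-8/(-3) + 47) = -128*(-8*(-⅓) + 47) = -128*(8/3 + 47) = -128*149/3 = -19072/3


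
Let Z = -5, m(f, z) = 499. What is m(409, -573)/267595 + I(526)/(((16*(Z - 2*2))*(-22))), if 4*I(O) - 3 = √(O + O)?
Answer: 2375371/1130321280 + √263/6336 ≈ 0.0046610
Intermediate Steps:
I(O) = ¾ + √2*√O/4 (I(O) = ¾ + √(O + O)/4 = ¾ + √(2*O)/4 = ¾ + (√2*√O)/4 = ¾ + √2*√O/4)
m(409, -573)/267595 + I(526)/(((16*(Z - 2*2))*(-22))) = 499/267595 + (¾ + √2*√526/4)/(((16*(-5 - 2*2))*(-22))) = 499*(1/267595) + (¾ + √263/2)/(((16*(-5 - 4))*(-22))) = 499/267595 + (¾ + √263/2)/(((16*(-9))*(-22))) = 499/267595 + (¾ + √263/2)/((-144*(-22))) = 499/267595 + (¾ + √263/2)/3168 = 499/267595 + (¾ + √263/2)*(1/3168) = 499/267595 + (1/4224 + √263/6336) = 2375371/1130321280 + √263/6336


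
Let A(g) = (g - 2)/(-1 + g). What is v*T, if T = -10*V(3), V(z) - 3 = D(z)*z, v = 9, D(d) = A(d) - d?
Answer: 405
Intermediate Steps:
A(g) = (-2 + g)/(-1 + g)
D(d) = -d + (-2 + d)/(-1 + d) (D(d) = (-2 + d)/(-1 + d) - d = -d + (-2 + d)/(-1 + d))
V(z) = 3 + z*(-2 + z - z*(-1 + z))/(-1 + z) (V(z) = 3 + ((-2 + z - z*(-1 + z))/(-1 + z))*z = 3 + z*(-2 + z - z*(-1 + z))/(-1 + z))
T = 45 (T = -10*(-3 + 3 - 1*3³ + 2*3²)/(-1 + 3) = -10*(-3 + 3 - 1*27 + 2*9)/2 = -5*(-3 + 3 - 27 + 18) = -5*(-9) = -10*(-9/2) = 45)
v*T = 9*45 = 405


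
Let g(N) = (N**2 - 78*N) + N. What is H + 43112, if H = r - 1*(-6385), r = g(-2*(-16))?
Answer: 48057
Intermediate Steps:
g(N) = N**2 - 77*N
r = -1440 (r = (-2*(-16))*(-77 - 2*(-16)) = 32*(-77 + 32) = 32*(-45) = -1440)
H = 4945 (H = -1440 - 1*(-6385) = -1440 + 6385 = 4945)
H + 43112 = 4945 + 43112 = 48057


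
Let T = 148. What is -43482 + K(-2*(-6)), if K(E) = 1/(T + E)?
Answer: -6957119/160 ≈ -43482.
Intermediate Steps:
K(E) = 1/(148 + E)
-43482 + K(-2*(-6)) = -43482 + 1/(148 - 2*(-6)) = -43482 + 1/(148 + 12) = -43482 + 1/160 = -6957119/160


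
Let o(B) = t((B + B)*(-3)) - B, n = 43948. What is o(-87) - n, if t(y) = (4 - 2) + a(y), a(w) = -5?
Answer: -43864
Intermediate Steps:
t(y) = -3 (t(y) = (4 - 2) - 5 = 2 - 5 = -3)
o(B) = -3 - B
o(-87) - n = (-3 - 1*(-87)) - 1*43948 = (-3 + 87) - 43948 = 84 - 43948 = -43864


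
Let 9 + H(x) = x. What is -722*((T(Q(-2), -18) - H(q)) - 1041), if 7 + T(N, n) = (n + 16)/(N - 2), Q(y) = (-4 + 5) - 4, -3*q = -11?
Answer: 11287748/15 ≈ 7.5252e+5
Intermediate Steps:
q = 11/3 (q = -⅓*(-11) = 11/3 ≈ 3.6667)
H(x) = -9 + x
Q(y) = -3 (Q(y) = 1 - 4 = -3)
T(N, n) = -7 + (16 + n)/(-2 + N) (T(N, n) = -7 + (n + 16)/(N - 2) = -7 + (16 + n)/(-2 + N))
-722*((T(Q(-2), -18) - H(q)) - 1041) = -722*(((30 - 18 - 7*(-3))/(-2 - 3) - (-9 + 11/3)) - 1041) = -722*(((30 - 18 + 21)/(-5) - 1*(-16/3)) - 1041) = -722*((-⅕*33 + 16/3) - 1041) = -722*((-33/5 + 16/3) - 1041) = -722*(-19/15 - 1041) = -722*(-15634/15) = 11287748/15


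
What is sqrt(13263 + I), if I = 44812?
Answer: 5*sqrt(2323) ≈ 240.99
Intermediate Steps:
sqrt(13263 + I) = sqrt(13263 + 44812) = sqrt(58075) = 5*sqrt(2323)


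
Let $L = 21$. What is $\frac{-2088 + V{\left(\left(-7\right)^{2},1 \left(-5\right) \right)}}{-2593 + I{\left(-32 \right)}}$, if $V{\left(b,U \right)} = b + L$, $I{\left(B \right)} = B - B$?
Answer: $\frac{2018}{2593} \approx 0.77825$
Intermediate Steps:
$I{\left(B \right)} = 0$
$V{\left(b,U \right)} = 21 + b$ ($V{\left(b,U \right)} = b + 21 = 21 + b$)
$\frac{-2088 + V{\left(\left(-7\right)^{2},1 \left(-5\right) \right)}}{-2593 + I{\left(-32 \right)}} = \frac{-2088 + \left(21 + \left(-7\right)^{2}\right)}{-2593 + 0} = \frac{-2088 + \left(21 + 49\right)}{-2593} = \left(-2088 + 70\right) \left(- \frac{1}{2593}\right) = \left(-2018\right) \left(- \frac{1}{2593}\right) = \frac{2018}{2593}$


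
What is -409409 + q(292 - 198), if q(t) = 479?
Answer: -408930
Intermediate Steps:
-409409 + q(292 - 198) = -409409 + 479 = -408930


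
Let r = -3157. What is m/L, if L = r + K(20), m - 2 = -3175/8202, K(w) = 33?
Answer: -13229/25623048 ≈ -0.00051629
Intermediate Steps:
m = 13229/8202 (m = 2 - 3175/8202 = 13229/8202 ≈ 1.6129)
L = -3124 (L = -3157 + 33 = -3124)
m/L = (13229/8202)/(-3124) = (13229/8202)*(-1/3124) = -13229/25623048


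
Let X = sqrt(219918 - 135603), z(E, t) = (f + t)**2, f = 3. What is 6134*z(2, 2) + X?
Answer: 153350 + sqrt(84315) ≈ 1.5364e+5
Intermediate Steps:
z(E, t) = (3 + t)**2
X = sqrt(84315) ≈ 290.37
6134*z(2, 2) + X = 6134*(3 + 2)**2 + sqrt(84315) = 6134*5**2 + sqrt(84315) = 6134*25 + sqrt(84315) = 153350 + sqrt(84315)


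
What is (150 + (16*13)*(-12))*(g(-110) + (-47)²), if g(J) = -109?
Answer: -4926600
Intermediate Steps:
(150 + (16*13)*(-12))*(g(-110) + (-47)²) = (150 + (16*13)*(-12))*(-109 + (-47)²) = (150 + 208*(-12))*(-109 + 2209) = (150 - 2496)*2100 = -2346*2100 = -4926600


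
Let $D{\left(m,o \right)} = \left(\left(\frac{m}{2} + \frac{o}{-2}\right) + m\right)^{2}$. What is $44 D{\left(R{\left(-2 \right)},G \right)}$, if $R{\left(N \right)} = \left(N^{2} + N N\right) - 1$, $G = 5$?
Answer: $2816$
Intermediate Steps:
$R{\left(N \right)} = -1 + 2 N^{2}$ ($R{\left(N \right)} = \left(N^{2} + N^{2}\right) - 1 = 2 N^{2} - 1 = -1 + 2 N^{2}$)
$D{\left(m,o \right)} = \left(- \frac{o}{2} + \frac{3 m}{2}\right)^{2}$ ($D{\left(m,o \right)} = \left(\left(m \frac{1}{2} + o \left(- \frac{1}{2}\right)\right) + m\right)^{2} = \left(\left(\frac{m}{2} - \frac{o}{2}\right) + m\right)^{2} = \left(- \frac{o}{2} + \frac{3 m}{2}\right)^{2}$)
$44 D{\left(R{\left(-2 \right)},G \right)} = 44 \frac{\left(\left(-1\right) 5 + 3 \left(-1 + 2 \left(-2\right)^{2}\right)\right)^{2}}{4} = 44 \frac{\left(-5 + 3 \left(-1 + 2 \cdot 4\right)\right)^{2}}{4} = 44 \frac{\left(-5 + 3 \left(-1 + 8\right)\right)^{2}}{4} = 44 \frac{\left(-5 + 3 \cdot 7\right)^{2}}{4} = 44 \frac{\left(-5 + 21\right)^{2}}{4} = 44 \frac{16^{2}}{4} = 44 \cdot \frac{1}{4} \cdot 256 = 44 \cdot 64 = 2816$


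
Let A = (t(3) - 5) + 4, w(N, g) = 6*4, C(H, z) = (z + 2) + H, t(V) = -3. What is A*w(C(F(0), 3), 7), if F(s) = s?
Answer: -96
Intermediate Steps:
C(H, z) = 2 + H + z (C(H, z) = (2 + z) + H = 2 + H + z)
w(N, g) = 24
A = -4 (A = (-3 - 5) + 4 = -8 + 4 = -4)
A*w(C(F(0), 3), 7) = -4*24 = -96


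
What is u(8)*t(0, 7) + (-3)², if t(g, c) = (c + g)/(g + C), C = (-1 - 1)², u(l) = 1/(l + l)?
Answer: 583/64 ≈ 9.1094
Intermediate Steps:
u(l) = 1/(2*l)
C = 4 (C = (-2)² = 4)
t(g, c) = (c + g)/(4 + g) (t(g, c) = (c + g)/(g + 4) = (c + g)/(4 + g))
u(8)*t(0, 7) + (-3)² = ((½)/8)*((7 + 0)/(4 + 0)) + (-3)² = ((½)*(⅛))*(7/4) + 9 = ((¼)*7)/16 + 9 = (1/16)*(7/4) + 9 = 7/64 + 9 = 583/64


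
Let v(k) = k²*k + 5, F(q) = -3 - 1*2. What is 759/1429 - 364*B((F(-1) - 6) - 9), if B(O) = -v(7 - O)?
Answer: 10240832087/1429 ≈ 7.1664e+6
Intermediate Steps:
F(q) = -5 (F(q) = -3 - 2 = -5)
v(k) = 5 + k³ (v(k) = k³ + 5 = 5 + k³)
B(O) = -5 - (7 - O)³ (B(O) = -(5 + (7 - O)³) = -5 - (7 - O)³)
759/1429 - 364*B((F(-1) - 6) - 9) = 759/1429 - 364*(-5 + (-7 + ((-5 - 6) - 9))³) = 759*(1/1429) - 364*(-5 + (-7 + (-11 - 9))³) = 759/1429 - 364*(-5 + (-7 - 20)³) = 759/1429 - 364*(-5 + (-27)³) = 759/1429 - 364*(-5 - 19683) = 759/1429 - 364*(-19688) = 759/1429 + 7166432 = 10240832087/1429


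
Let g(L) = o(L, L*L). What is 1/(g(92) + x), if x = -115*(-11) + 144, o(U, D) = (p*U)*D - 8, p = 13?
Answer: 1/10124345 ≈ 9.8772e-8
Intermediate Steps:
o(U, D) = -8 + 13*D*U (o(U, D) = (13*U)*D - 8 = 13*D*U - 8 = -8 + 13*D*U)
g(L) = -8 + 13*L³ (g(L) = -8 + 13*(L*L)*L = -8 + 13*L²*L = -8 + 13*L³)
x = 1409 (x = 1265 + 144 = 1409)
1/(g(92) + x) = 1/((-8 + 13*92³) + 1409) = 1/((-8 + 13*778688) + 1409) = 1/((-8 + 10122944) + 1409) = 1/(10122936 + 1409) = 1/10124345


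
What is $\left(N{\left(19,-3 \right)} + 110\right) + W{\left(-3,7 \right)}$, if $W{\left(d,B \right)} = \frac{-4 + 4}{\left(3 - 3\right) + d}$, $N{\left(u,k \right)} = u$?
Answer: $129$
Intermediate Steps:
$W{\left(d,B \right)} = 0$ ($W{\left(d,B \right)} = \frac{0}{0 + d} = \frac{0}{d} = 0$)
$\left(N{\left(19,-3 \right)} + 110\right) + W{\left(-3,7 \right)} = \left(19 + 110\right) + 0 = 129 + 0 = 129$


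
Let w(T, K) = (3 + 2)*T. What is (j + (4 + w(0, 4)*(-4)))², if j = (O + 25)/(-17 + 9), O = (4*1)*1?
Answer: 9/64 ≈ 0.14063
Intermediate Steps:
O = 4 (O = 4*1 = 4)
w(T, K) = 5*T
j = -29/8 (j = (4 + 25)/(-17 + 9) = 29/(-8) = 29*(-⅛) = -29/8 ≈ -3.6250)
(j + (4 + w(0, 4)*(-4)))² = (-29/8 + (4 + (5*0)*(-4)))² = (-29/8 + (4 + 0*(-4)))² = (-29/8 + (4 + 0))² = (-29/8 + 4)² = (3/8)² = 9/64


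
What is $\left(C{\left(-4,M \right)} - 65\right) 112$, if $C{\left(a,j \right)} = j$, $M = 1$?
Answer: $-7168$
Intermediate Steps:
$\left(C{\left(-4,M \right)} - 65\right) 112 = \left(1 - 65\right) 112 = \left(-64\right) 112 = -7168$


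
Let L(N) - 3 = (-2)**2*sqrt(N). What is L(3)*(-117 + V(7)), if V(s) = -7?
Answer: -372 - 496*sqrt(3) ≈ -1231.1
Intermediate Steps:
L(N) = 3 + 4*sqrt(N) (L(N) = 3 + (-2)**2*sqrt(N) = 3 + 4*sqrt(N))
L(3)*(-117 + V(7)) = (3 + 4*sqrt(3))*(-117 - 7) = (3 + 4*sqrt(3))*(-124) = -372 - 496*sqrt(3)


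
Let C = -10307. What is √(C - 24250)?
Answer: I*√34557 ≈ 185.9*I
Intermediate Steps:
√(C - 24250) = √(-10307 - 24250) = √(-34557) = I*√34557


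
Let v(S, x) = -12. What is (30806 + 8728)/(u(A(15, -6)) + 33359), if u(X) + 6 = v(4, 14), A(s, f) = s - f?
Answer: 3594/3031 ≈ 1.1857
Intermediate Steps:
u(X) = -18 (u(X) = -6 - 12 = -18)
(30806 + 8728)/(u(A(15, -6)) + 33359) = (30806 + 8728)/(-18 + 33359) = 39534/33341 = 39534*(1/33341) = 3594/3031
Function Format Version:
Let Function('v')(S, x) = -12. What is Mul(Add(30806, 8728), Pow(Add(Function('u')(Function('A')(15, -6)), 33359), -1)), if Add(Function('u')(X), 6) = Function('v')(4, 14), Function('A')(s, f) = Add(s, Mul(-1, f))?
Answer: Rational(3594, 3031) ≈ 1.1857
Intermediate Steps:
Function('u')(X) = -18 (Function('u')(X) = Add(-6, -12) = -18)
Mul(Add(30806, 8728), Pow(Add(Function('u')(Function('A')(15, -6)), 33359), -1)) = Mul(Add(30806, 8728), Pow(Add(-18, 33359), -1)) = Mul(39534, Pow(33341, -1)) = Mul(39534, Rational(1, 33341)) = Rational(3594, 3031)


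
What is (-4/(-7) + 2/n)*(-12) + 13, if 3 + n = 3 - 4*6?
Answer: 50/7 ≈ 7.1429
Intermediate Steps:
n = -24 (n = -3 + (3 - 4*6) = -3 + (3 - 24) = -3 - 21 = -24)
(-4/(-7) + 2/n)*(-12) + 13 = (-4/(-7) + 2/(-24))*(-12) + 13 = (-4*(-1/7) + 2*(-1/24))*(-12) + 13 = (4/7 - 1/12)*(-12) + 13 = (41/84)*(-12) + 13 = -41/7 + 13 = 50/7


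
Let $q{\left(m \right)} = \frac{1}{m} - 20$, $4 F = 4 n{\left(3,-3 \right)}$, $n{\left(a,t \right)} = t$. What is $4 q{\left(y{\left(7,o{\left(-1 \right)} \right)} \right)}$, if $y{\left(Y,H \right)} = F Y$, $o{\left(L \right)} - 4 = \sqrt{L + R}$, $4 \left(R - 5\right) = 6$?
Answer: $- \frac{1684}{21} \approx -80.19$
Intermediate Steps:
$R = \frac{13}{2}$ ($R = 5 + \frac{1}{4} \cdot 6 = 5 + \frac{3}{2} = \frac{13}{2} \approx 6.5$)
$F = -3$ ($F = \frac{4 \left(-3\right)}{4} = \frac{1}{4} \left(-12\right) = -3$)
$o{\left(L \right)} = 4 + \sqrt{\frac{13}{2} + L}$ ($o{\left(L \right)} = 4 + \sqrt{L + \frac{13}{2}} = 4 + \sqrt{\frac{13}{2} + L}$)
$y{\left(Y,H \right)} = - 3 Y$
$q{\left(m \right)} = -20 + \frac{1}{m}$ ($q{\left(m \right)} = \frac{1}{m} - 20 = -20 + \frac{1}{m}$)
$4 q{\left(y{\left(7,o{\left(-1 \right)} \right)} \right)} = 4 \left(-20 + \frac{1}{\left(-3\right) 7}\right) = 4 \left(-20 + \frac{1}{-21}\right) = 4 \left(-20 - \frac{1}{21}\right) = 4 \left(- \frac{421}{21}\right) = - \frac{1684}{21}$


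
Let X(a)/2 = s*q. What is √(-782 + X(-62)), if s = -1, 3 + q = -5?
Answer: I*√766 ≈ 27.677*I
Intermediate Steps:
q = -8 (q = -3 - 5 = -8)
X(a) = 16 (X(a) = 2*(-1*(-8)) = 2*8 = 16)
√(-782 + X(-62)) = √(-782 + 16) = √(-766) = I*√766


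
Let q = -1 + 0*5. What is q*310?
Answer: -310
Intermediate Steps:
q = -1 (q = -1 + 0 = -1)
q*310 = -1*310 = -310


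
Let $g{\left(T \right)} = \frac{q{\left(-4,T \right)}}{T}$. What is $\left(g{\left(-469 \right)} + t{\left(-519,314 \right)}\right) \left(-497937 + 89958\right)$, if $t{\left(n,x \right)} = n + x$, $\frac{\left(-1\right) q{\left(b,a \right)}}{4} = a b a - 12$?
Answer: $\frac{1475076225051}{469} \approx 3.1452 \cdot 10^{9}$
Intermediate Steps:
$q{\left(b,a \right)} = 48 - 4 b a^{2}$ ($q{\left(b,a \right)} = - 4 \left(a b a - 12\right) = - 4 \left(b a^{2} - 12\right) = - 4 \left(-12 + b a^{2}\right) = 48 - 4 b a^{2}$)
$g{\left(T \right)} = \frac{48 + 16 T^{2}}{T}$ ($g{\left(T \right)} = \frac{48 - - 16 T^{2}}{T} = \frac{48 + 16 T^{2}}{T}$)
$\left(g{\left(-469 \right)} + t{\left(-519,314 \right)}\right) \left(-497937 + 89958\right) = \left(\left(16 \left(-469\right) + \frac{48}{-469}\right) + \left(-519 + 314\right)\right) \left(-497937 + 89958\right) = \left(\left(-7504 + 48 \left(- \frac{1}{469}\right)\right) - 205\right) \left(-407979\right) = \left(\left(-7504 - \frac{48}{469}\right) - 205\right) \left(-407979\right) = \left(- \frac{3519424}{469} - 205\right) \left(-407979\right) = \left(- \frac{3615569}{469}\right) \left(-407979\right) = \frac{1475076225051}{469}$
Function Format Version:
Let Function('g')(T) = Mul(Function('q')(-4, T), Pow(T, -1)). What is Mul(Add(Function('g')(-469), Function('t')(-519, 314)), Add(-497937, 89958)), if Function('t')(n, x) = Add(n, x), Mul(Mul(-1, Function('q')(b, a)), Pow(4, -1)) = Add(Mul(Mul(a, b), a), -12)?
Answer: Rational(1475076225051, 469) ≈ 3.1452e+9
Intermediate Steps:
Function('q')(b, a) = Add(48, Mul(-4, b, Pow(a, 2))) (Function('q')(b, a) = Mul(-4, Add(Mul(Mul(a, b), a), -12)) = Mul(-4, Add(Mul(b, Pow(a, 2)), -12)) = Mul(-4, Add(-12, Mul(b, Pow(a, 2)))) = Add(48, Mul(-4, b, Pow(a, 2))))
Function('g')(T) = Mul(Pow(T, -1), Add(48, Mul(16, Pow(T, 2)))) (Function('g')(T) = Mul(Add(48, Mul(-4, -4, Pow(T, 2))), Pow(T, -1)) = Mul(Add(48, Mul(16, Pow(T, 2))), Pow(T, -1)) = Mul(Pow(T, -1), Add(48, Mul(16, Pow(T, 2)))))
Mul(Add(Function('g')(-469), Function('t')(-519, 314)), Add(-497937, 89958)) = Mul(Add(Add(Mul(16, -469), Mul(48, Pow(-469, -1))), Add(-519, 314)), Add(-497937, 89958)) = Mul(Add(Add(-7504, Mul(48, Rational(-1, 469))), -205), -407979) = Mul(Add(Add(-7504, Rational(-48, 469)), -205), -407979) = Mul(Add(Rational(-3519424, 469), -205), -407979) = Mul(Rational(-3615569, 469), -407979) = Rational(1475076225051, 469)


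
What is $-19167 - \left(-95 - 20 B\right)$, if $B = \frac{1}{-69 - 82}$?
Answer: $- \frac{2879892}{151} \approx -19072.0$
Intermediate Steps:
$B = - \frac{1}{151}$ ($B = \frac{1}{-151} = - \frac{1}{151} \approx -0.0066225$)
$-19167 - \left(-95 - 20 B\right) = -19167 - \left(-95 - - \frac{20}{151}\right) = -19167 - \left(-95 + \frac{20}{151}\right) = -19167 - - \frac{14325}{151} = -19167 + \frac{14325}{151} = - \frac{2879892}{151}$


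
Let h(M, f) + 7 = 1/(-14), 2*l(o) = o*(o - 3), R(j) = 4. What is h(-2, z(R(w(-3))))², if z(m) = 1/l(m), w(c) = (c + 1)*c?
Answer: 9801/196 ≈ 50.005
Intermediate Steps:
w(c) = c*(1 + c) (w(c) = (1 + c)*c = c*(1 + c))
l(o) = o*(-3 + o)/2 (l(o) = (o*(o - 3))/2 = (o*(-3 + o))/2 = o*(-3 + o)/2)
z(m) = 2/(m*(-3 + m)) (z(m) = 1/(m*(-3 + m)/2) = 2/(m*(-3 + m)))
h(M, f) = -99/14 (h(M, f) = -7 + 1/(-14) = -7 - 1/14 = -99/14)
h(-2, z(R(w(-3))))² = (-99/14)² = 9801/196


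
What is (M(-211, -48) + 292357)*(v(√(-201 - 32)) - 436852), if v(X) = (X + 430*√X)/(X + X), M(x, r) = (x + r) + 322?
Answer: -127744115630 - 62870300*(-233)^(¾)/233 ≈ -1.2773e+11 - 1.1379e+7*I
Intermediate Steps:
M(x, r) = 322 + r + x (M(x, r) = (r + x) + 322 = 322 + r + x)
v(X) = (X + 430*√X)/(2*X) (v(X) = (X + 430*√X)/((2*X)) = (X + 430*√X)*(1/(2*X)) = (X + 430*√X)/(2*X))
(M(-211, -48) + 292357)*(v(√(-201 - 32)) - 436852) = ((322 - 48 - 211) + 292357)*((½ + 215/√(√(-201 - 32))) - 436852) = (63 + 292357)*((½ + 215/√(√(-233))) - 436852) = 292420*((½ + 215/√(I*√233)) - 436852) = 292420*((½ + 215*(233^(¾)*(-I^(3/2))/233)) - 436852) = 292420*((½ - 215*233^(¾)*I^(3/2)/233) - 436852) = 292420*(-873703/2 - 215*233^(¾)*I^(3/2)/233) = -127744115630 - 62870300*233^(¾)*I^(3/2)/233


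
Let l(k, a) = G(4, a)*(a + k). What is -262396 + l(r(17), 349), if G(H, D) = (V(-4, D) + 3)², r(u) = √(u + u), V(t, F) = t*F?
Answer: 676954305 + 1940449*√34 ≈ 6.8827e+8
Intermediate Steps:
V(t, F) = F*t
r(u) = √2*√u (r(u) = √(2*u) = √2*√u)
G(H, D) = (3 - 4*D)² (G(H, D) = (D*(-4) + 3)² = (-4*D + 3)² = (3 - 4*D)²)
l(k, a) = (3 - 4*a)²*(a + k)
-262396 + l(r(17), 349) = -262396 + (3 - 4*349)²*(349 + √2*√17) = -262396 + (3 - 1396)²*(349 + √34) = -262396 + (-1393)²*(349 + √34) = -262396 + 1940449*(349 + √34) = -262396 + (677216701 + 1940449*√34) = 676954305 + 1940449*√34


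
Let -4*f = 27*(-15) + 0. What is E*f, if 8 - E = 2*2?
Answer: 405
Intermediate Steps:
f = 405/4 (f = -(27*(-15) + 0)/4 = -(-405 + 0)/4 = -¼*(-405) = 405/4 ≈ 101.25)
E = 4 (E = 8 - 2*2 = 8 - 1*4 = 8 - 4 = 4)
E*f = 4*(405/4) = 405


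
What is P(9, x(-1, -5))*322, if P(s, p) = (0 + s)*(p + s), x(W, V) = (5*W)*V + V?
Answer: 84042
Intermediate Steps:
x(W, V) = V + 5*V*W (x(W, V) = 5*V*W + V = V + 5*V*W)
P(s, p) = s*(p + s)
P(9, x(-1, -5))*322 = (9*(-5*(1 + 5*(-1)) + 9))*322 = (9*(-5*(1 - 5) + 9))*322 = (9*(-5*(-4) + 9))*322 = (9*(20 + 9))*322 = (9*29)*322 = 261*322 = 84042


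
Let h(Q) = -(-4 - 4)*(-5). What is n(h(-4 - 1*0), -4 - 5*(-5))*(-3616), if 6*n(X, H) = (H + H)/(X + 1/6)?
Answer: 151872/239 ≈ 635.45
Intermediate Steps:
h(Q) = -40 (h(Q) = -(-8)*(-5) = -1*40 = -40)
n(X, H) = H/(3*(⅙ + X)) (n(X, H) = ((H + H)/(X + 1/6))/6 = ((2*H)/(X + ⅙))/6 = ((2*H)/(⅙ + X))/6 = (2*H/(⅙ + X))/6 = H/(3*(⅙ + X)))
n(h(-4 - 1*0), -4 - 5*(-5))*(-3616) = (2*(-4 - 5*(-5))/(1 + 6*(-40)))*(-3616) = (2*(-4 + 25)/(1 - 240))*(-3616) = (2*21/(-239))*(-3616) = (2*21*(-1/239))*(-3616) = -42/239*(-3616) = 151872/239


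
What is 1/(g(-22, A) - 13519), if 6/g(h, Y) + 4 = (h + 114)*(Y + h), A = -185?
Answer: -9524/128754959 ≈ -7.3970e-5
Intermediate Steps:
g(h, Y) = 6/(-4 + (114 + h)*(Y + h)) (g(h, Y) = 6/(-4 + (h + 114)*(Y + h)) = 6/(-4 + (114 + h)*(Y + h)))
1/(g(-22, A) - 13519) = 1/(6/(-4 + (-22)² + 114*(-185) + 114*(-22) - 185*(-22)) - 13519) = 1/(6/(-4 + 484 - 21090 - 2508 + 4070) - 13519) = 1/(6/(-19048) - 13519) = 1/(6*(-1/19048) - 13519) = 1/(-3/9524 - 13519) = 1/(-128754959/9524) = -9524/128754959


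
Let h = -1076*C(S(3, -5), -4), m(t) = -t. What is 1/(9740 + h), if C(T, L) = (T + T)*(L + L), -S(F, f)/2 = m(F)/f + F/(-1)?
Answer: 5/461884 ≈ 1.0825e-5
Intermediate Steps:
S(F, f) = 2*F + 2*F/f (S(F, f) = -2*((-F)/f + F/(-1)) = -2*(-F/f + F*(-1)) = -2*(-F/f - F) = -2*(-F - F/f) = 2*F + 2*F/f)
C(T, L) = 4*L*T (C(T, L) = (2*T)*(2*L) = 4*L*T)
h = 413184/5 (h = -4304*(-4)*2*3*(1 - 5)/(-5) = -4304*(-4)*2*3*(-⅕)*(-4) = -4304*(-4)*24/5 = -1076*(-384/5) = 413184/5 ≈ 82637.)
1/(9740 + h) = 1/(9740 + 413184/5) = 1/(461884/5) = 5/461884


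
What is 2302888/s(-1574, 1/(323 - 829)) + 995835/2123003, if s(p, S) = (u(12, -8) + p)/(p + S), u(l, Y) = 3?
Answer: 1946925383592356345/843815141389 ≈ 2.3073e+6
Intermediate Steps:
s(p, S) = (3 + p)/(S + p) (s(p, S) = (3 + p)/(p + S) = (3 + p)/(S + p))
2302888/s(-1574, 1/(323 - 829)) + 995835/2123003 = 2302888/(((3 - 1574)/(1/(323 - 829) - 1574))) + 995835/2123003 = 2302888/((-1571/(1/(-506) - 1574))) + 995835*(1/2123003) = 2302888/((-1571/(-1/506 - 1574))) + 995835/2123003 = 2302888/((-1571/(-796445/506))) + 995835/2123003 = 2302888/((-506/796445*(-1571))) + 995835/2123003 = 2302888/(794926/796445) + 995835/2123003 = 2302888*(796445/794926) + 995835/2123003 = 917061816580/397463 + 995835/2123003 = 1946925383592356345/843815141389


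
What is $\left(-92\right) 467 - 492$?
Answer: $-43456$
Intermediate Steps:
$\left(-92\right) 467 - 492 = -42964 - 492 = -43456$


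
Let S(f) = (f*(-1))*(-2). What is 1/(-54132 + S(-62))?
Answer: -1/54256 ≈ -1.8431e-5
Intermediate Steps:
S(f) = 2*f (S(f) = -f*(-2) = 2*f)
1/(-54132 + S(-62)) = 1/(-54132 + 2*(-62)) = 1/(-54132 - 124) = 1/(-54256) = -1/54256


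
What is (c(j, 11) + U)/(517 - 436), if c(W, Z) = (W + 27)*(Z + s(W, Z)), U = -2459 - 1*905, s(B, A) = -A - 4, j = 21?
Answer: -3556/81 ≈ -43.901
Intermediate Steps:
s(B, A) = -4 - A
U = -3364 (U = -2459 - 905 = -3364)
c(W, Z) = -108 - 4*W (c(W, Z) = (W + 27)*(Z + (-4 - Z)) = (27 + W)*(-4) = -108 - 4*W)
(c(j, 11) + U)/(517 - 436) = ((-108 - 4*21) - 3364)/(517 - 436) = ((-108 - 84) - 3364)/81 = (-192 - 3364)*(1/81) = -3556*1/81 = -3556/81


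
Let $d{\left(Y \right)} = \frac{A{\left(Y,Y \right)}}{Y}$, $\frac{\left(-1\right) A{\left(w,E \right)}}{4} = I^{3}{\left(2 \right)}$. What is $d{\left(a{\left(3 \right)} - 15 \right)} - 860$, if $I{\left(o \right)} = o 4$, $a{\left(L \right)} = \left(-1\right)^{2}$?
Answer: $- \frac{4996}{7} \approx -713.71$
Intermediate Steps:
$a{\left(L \right)} = 1$
$I{\left(o \right)} = 4 o$
$A{\left(w,E \right)} = -2048$ ($A{\left(w,E \right)} = - 4 \left(4 \cdot 2\right)^{3} = - 4 \cdot 8^{3} = \left(-4\right) 512 = -2048$)
$d{\left(Y \right)} = - \frac{2048}{Y}$
$d{\left(a{\left(3 \right)} - 15 \right)} - 860 = - \frac{2048}{1 - 15} - 860 = - \frac{2048}{-14} - 860 = \left(-2048\right) \left(- \frac{1}{14}\right) - 860 = \frac{1024}{7} - 860 = - \frac{4996}{7}$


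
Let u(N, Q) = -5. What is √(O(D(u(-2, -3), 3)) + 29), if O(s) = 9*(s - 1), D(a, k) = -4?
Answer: 4*I ≈ 4.0*I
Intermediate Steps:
O(s) = -9 + 9*s (O(s) = 9*(-1 + s) = -9 + 9*s)
√(O(D(u(-2, -3), 3)) + 29) = √((-9 + 9*(-4)) + 29) = √((-9 - 36) + 29) = √(-45 + 29) = √(-16) = 4*I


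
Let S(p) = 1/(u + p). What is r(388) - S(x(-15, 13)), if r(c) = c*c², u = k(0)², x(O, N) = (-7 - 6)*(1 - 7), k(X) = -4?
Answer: 5490640767/94 ≈ 5.8411e+7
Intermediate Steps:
x(O, N) = 78 (x(O, N) = -13*(-6) = 78)
u = 16 (u = (-4)² = 16)
S(p) = 1/(16 + p)
r(c) = c³
r(388) - S(x(-15, 13)) = 388³ - 1/(16 + 78) = 58411072 - 1/94 = 5490640767/94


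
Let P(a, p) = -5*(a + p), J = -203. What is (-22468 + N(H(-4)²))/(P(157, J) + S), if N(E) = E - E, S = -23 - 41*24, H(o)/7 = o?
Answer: 22468/777 ≈ 28.916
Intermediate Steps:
H(o) = 7*o
P(a, p) = -5*a - 5*p
S = -1007 (S = -23 - 984 = -1007)
N(E) = 0
(-22468 + N(H(-4)²))/(P(157, J) + S) = (-22468 + 0)/((-5*157 - 5*(-203)) - 1007) = -22468/((-785 + 1015) - 1007) = -22468/(230 - 1007) = -22468/(-777) = -22468*(-1/777) = 22468/777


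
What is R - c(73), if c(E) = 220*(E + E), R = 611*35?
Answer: -10735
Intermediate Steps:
R = 21385
c(E) = 440*E (c(E) = 220*(2*E) = 440*E)
R - c(73) = 21385 - 440*73 = 21385 - 1*32120 = 21385 - 32120 = -10735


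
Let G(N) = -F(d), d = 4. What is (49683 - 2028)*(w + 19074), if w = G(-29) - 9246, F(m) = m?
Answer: 468162720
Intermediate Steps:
G(N) = -4 (G(N) = -1*4 = -4)
w = -9250 (w = -4 - 9246 = -9250)
(49683 - 2028)*(w + 19074) = (49683 - 2028)*(-9250 + 19074) = 47655*9824 = 468162720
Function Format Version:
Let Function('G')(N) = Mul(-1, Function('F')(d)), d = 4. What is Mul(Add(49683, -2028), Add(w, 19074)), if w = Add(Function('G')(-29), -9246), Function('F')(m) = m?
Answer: 468162720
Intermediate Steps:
Function('G')(N) = -4 (Function('G')(N) = Mul(-1, 4) = -4)
w = -9250 (w = Add(-4, -9246) = -9250)
Mul(Add(49683, -2028), Add(w, 19074)) = Mul(Add(49683, -2028), Add(-9250, 19074)) = Mul(47655, 9824) = 468162720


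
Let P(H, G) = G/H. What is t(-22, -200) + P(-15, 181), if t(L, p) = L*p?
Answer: 65819/15 ≈ 4387.9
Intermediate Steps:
t(-22, -200) + P(-15, 181) = -22*(-200) + 181/(-15) = 4400 + 181*(-1/15) = 4400 - 181/15 = 65819/15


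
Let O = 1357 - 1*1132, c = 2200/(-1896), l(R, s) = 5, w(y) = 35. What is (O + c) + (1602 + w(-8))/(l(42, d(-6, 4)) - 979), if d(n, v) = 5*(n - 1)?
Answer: 51282731/230838 ≈ 222.16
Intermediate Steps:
d(n, v) = -5 + 5*n (d(n, v) = 5*(-1 + n) = -5 + 5*n)
c = -275/237 (c = 2200*(-1/1896) = -275/237 ≈ -1.1603)
O = 225 (O = 1357 - 1132 = 225)
(O + c) + (1602 + w(-8))/(l(42, d(-6, 4)) - 979) = (225 - 275/237) + (1602 + 35)/(5 - 979) = 53050/237 + 1637/(-974) = 53050/237 + 1637*(-1/974) = 53050/237 - 1637/974 = 51282731/230838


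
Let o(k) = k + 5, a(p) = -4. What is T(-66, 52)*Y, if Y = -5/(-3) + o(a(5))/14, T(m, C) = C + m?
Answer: -73/3 ≈ -24.333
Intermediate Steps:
o(k) = 5 + k
Y = 73/42 (Y = -5/(-3) + (5 - 4)/14 = -5*(-⅓) + 1*(1/14) = 5/3 + 1/14 = 73/42 ≈ 1.7381)
T(-66, 52)*Y = (52 - 66)*(73/42) = -14*73/42 = -73/3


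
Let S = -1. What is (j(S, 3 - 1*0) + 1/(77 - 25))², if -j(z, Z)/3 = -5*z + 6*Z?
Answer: 12866569/2704 ≈ 4758.3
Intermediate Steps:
j(z, Z) = -18*Z + 15*z (j(z, Z) = -3*(-5*z + 6*Z) = -18*Z + 15*z)
(j(S, 3 - 1*0) + 1/(77 - 25))² = ((-18*(3 - 1*0) + 15*(-1)) + 1/(77 - 25))² = ((-18*(3 + 0) - 15) + 1/52)² = ((-18*3 - 15) + 1/52)² = ((-54 - 15) + 1/52)² = (-69 + 1/52)² = (-3587/52)² = 12866569/2704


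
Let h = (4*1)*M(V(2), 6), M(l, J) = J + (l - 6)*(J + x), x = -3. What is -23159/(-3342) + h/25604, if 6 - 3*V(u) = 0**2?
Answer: 148220707/21392142 ≈ 6.9287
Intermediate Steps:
V(u) = 2 (V(u) = 2 - 1/3*0**2 = 2 - 1/3*0 = 2 + 0 = 2)
M(l, J) = J + (-6 + l)*(-3 + J) (M(l, J) = J + (l - 6)*(J - 3) = J + (-6 + l)*(-3 + J))
h = -24 (h = (4*1)*(18 - 5*6 - 3*2 + 6*2) = 4*(18 - 30 - 6 + 12) = 4*(-6) = -24)
-23159/(-3342) + h/25604 = -23159/(-3342) - 24/25604 = -23159*(-1/3342) - 24*1/25604 = 23159/3342 - 6/6401 = 148220707/21392142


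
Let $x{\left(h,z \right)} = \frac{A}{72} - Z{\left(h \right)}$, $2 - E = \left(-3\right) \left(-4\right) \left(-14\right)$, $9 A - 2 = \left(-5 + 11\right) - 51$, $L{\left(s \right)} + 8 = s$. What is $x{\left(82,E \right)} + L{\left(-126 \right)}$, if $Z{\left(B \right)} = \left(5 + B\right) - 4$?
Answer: $- \frac{140659}{648} \approx -217.07$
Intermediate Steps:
$L{\left(s \right)} = -8 + s$
$Z{\left(B \right)} = 1 + B$
$A = - \frac{43}{9}$ ($A = \frac{2}{9} + \frac{\left(-5 + 11\right) - 51}{9} = \frac{2}{9} + \frac{6 - 51}{9} = \frac{2}{9} + \frac{1}{9} \left(-45\right) = \frac{2}{9} - 5 = - \frac{43}{9} \approx -4.7778$)
$E = 170$ ($E = 2 - \left(-3\right) \left(-4\right) \left(-14\right) = 2 - 12 \left(-14\right) = 2 - -168 = 2 + 168 = 170$)
$x{\left(h,z \right)} = - \frac{691}{648} - h$ ($x{\left(h,z \right)} = - \frac{43}{9 \cdot 72} - \left(1 + h\right) = \left(- \frac{43}{9}\right) \frac{1}{72} - \left(1 + h\right) = - \frac{43}{648} - \left(1 + h\right) = - \frac{691}{648} - h$)
$x{\left(82,E \right)} + L{\left(-126 \right)} = \left(- \frac{691}{648} - 82\right) - 134 = - \frac{53827}{648} - 134 = - \frac{140659}{648}$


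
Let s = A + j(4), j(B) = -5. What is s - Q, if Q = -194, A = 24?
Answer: 213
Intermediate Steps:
s = 19 (s = 24 - 5 = 19)
s - Q = 19 - 1*(-194) = 19 + 194 = 213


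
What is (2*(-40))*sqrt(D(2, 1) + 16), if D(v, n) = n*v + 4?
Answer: -80*sqrt(22) ≈ -375.23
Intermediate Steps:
D(v, n) = 4 + n*v
(2*(-40))*sqrt(D(2, 1) + 16) = (2*(-40))*sqrt((4 + 1*2) + 16) = -80*sqrt((4 + 2) + 16) = -80*sqrt(6 + 16) = -80*sqrt(22)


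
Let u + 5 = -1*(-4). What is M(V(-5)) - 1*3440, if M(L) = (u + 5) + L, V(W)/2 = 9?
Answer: -3418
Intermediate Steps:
V(W) = 18 (V(W) = 2*9 = 18)
u = -1 (u = -5 - 1*(-4) = -5 + 4 = -1)
M(L) = 4 + L (M(L) = (-1 + 5) + L = 4 + L)
M(V(-5)) - 1*3440 = (4 + 18) - 1*3440 = 22 - 3440 = -3418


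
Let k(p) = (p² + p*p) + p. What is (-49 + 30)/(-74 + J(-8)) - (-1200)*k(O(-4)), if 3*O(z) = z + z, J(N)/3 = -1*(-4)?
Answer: 2579257/186 ≈ 13867.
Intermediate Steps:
J(N) = 12 (J(N) = 3*(-1*(-4)) = 3*4 = 12)
O(z) = 2*z/3 (O(z) = (z + z)/3 = (2*z)/3 = 2*z/3)
k(p) = p + 2*p² (k(p) = (p² + p²) + p = 2*p² + p = p + 2*p²)
(-49 + 30)/(-74 + J(-8)) - (-1200)*k(O(-4)) = (-49 + 30)/(-74 + 12) - (-1200)*((⅔)*(-4))*(1 + 2*((⅔)*(-4))) = -19/(-62) - (-1200)*(-8*(1 + 2*(-8/3))/3) = -19*(-1/62) - (-1200)*(-8*(1 - 16/3)/3) = 19/62 - (-1200)*(-8/3*(-13/3)) = 19/62 - (-1200)*104/9 = 19/62 - 100*(-416/3) = 19/62 + 41600/3 = 2579257/186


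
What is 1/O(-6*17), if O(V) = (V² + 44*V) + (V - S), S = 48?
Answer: 1/5766 ≈ 0.00017343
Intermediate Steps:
O(V) = -48 + V² + 45*V (O(V) = (V² + 44*V) + (V - 1*48) = (V² + 44*V) + (V - 48) = (V² + 44*V) + (-48 + V) = -48 + V² + 45*V)
1/O(-6*17) = 1/(-48 + (-6*17)² + 45*(-6*17)) = 1/(-48 + (-102)² + 45*(-102)) = 1/(-48 + 10404 - 4590) = 1/5766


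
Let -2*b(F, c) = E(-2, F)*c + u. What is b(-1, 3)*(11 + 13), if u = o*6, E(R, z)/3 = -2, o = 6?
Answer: -216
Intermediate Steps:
E(R, z) = -6 (E(R, z) = 3*(-2) = -6)
u = 36 (u = 6*6 = 36)
b(F, c) = -18 + 3*c (b(F, c) = -(-6*c + 36)/2 = -(36 - 6*c)/2 = -18 + 3*c)
b(-1, 3)*(11 + 13) = (-18 + 3*3)*(11 + 13) = (-18 + 9)*24 = -9*24 = -216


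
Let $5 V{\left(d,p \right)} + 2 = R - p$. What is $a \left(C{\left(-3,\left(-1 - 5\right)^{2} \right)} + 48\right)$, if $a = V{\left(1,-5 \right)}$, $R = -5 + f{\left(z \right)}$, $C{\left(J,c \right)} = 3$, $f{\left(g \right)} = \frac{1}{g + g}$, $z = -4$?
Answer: $- \frac{867}{40} \approx -21.675$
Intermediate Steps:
$f{\left(g \right)} = \frac{1}{2 g}$
$R = - \frac{41}{8}$ ($R = -5 + \frac{1}{2 \left(-4\right)} = -5 + \frac{1}{2} \left(- \frac{1}{4}\right) = -5 - \frac{1}{8} = - \frac{41}{8} \approx -5.125$)
$V{\left(d,p \right)} = - \frac{57}{40} - \frac{p}{5}$ ($V{\left(d,p \right)} = - \frac{2}{5} + \frac{- \frac{41}{8} - p}{5} = - \frac{2}{5} - \left(\frac{41}{40} + \frac{p}{5}\right) = - \frac{57}{40} - \frac{p}{5}$)
$a = - \frac{17}{40}$ ($a = - \frac{57}{40} - -1 = - \frac{57}{40} + 1 = - \frac{17}{40} \approx -0.425$)
$a \left(C{\left(-3,\left(-1 - 5\right)^{2} \right)} + 48\right) = - \frac{17 \left(3 + 48\right)}{40} = \left(- \frac{17}{40}\right) 51 = - \frac{867}{40}$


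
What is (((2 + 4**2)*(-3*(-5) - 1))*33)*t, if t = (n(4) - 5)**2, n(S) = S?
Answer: 8316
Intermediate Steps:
t = 1 (t = (4 - 5)**2 = (-1)**2 = 1)
(((2 + 4**2)*(-3*(-5) - 1))*33)*t = (((2 + 4**2)*(-3*(-5) - 1))*33)*1 = (((2 + 16)*(15 - 1))*33)*1 = ((18*14)*33)*1 = (252*33)*1 = 8316*1 = 8316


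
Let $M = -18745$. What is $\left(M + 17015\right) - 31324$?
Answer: $-33054$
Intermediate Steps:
$\left(M + 17015\right) - 31324 = \left(-18745 + 17015\right) - 31324 = -1730 - 31324 = -33054$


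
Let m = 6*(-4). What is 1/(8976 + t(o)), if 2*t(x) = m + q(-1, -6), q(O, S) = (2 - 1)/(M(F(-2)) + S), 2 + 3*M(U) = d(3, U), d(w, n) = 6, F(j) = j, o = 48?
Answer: 28/250989 ≈ 0.00011156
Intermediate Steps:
m = -24
M(U) = 4/3 (M(U) = -2/3 + (1/3)*6 = -2/3 + 2 = 4/3)
q(O, S) = 1/(4/3 + S) (q(O, S) = (2 - 1)/(4/3 + S) = 1/(4/3 + S))
t(x) = -339/28 (t(x) = (-24 + 3/(4 + 3*(-6)))/2 = (-24 + 3/(4 - 18))/2 = (-24 + 3/(-14))/2 = (-24 + 3*(-1/14))/2 = (-24 - 3/14)/2 = (1/2)*(-339/14) = -339/28)
1/(8976 + t(o)) = 1/(8976 - 339/28) = 1/(250989/28) = 28/250989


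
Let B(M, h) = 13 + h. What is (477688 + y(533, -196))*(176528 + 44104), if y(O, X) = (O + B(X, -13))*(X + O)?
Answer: 145023399288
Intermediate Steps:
y(O, X) = O*(O + X) (y(O, X) = (O + (13 - 13))*(X + O) = (O + 0)*(O + X) = O*(O + X))
(477688 + y(533, -196))*(176528 + 44104) = (477688 + 533*(533 - 196))*(176528 + 44104) = (477688 + 533*337)*220632 = (477688 + 179621)*220632 = 657309*220632 = 145023399288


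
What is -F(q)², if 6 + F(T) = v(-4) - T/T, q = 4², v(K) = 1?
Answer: -36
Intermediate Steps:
q = 16
F(T) = -6 (F(T) = -6 + (1 - T/T) = -6 + (1 - 1*1) = -6 + (1 - 1) = -6 + 0 = -6)
-F(q)² = -1*(-6)² = -1*36 = -36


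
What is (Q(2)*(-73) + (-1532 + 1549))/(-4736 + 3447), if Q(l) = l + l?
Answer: 275/1289 ≈ 0.21334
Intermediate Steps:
Q(l) = 2*l
(Q(2)*(-73) + (-1532 + 1549))/(-4736 + 3447) = ((2*2)*(-73) + (-1532 + 1549))/(-4736 + 3447) = (4*(-73) + 17)/(-1289) = (-292 + 17)*(-1/1289) = -275*(-1/1289) = 275/1289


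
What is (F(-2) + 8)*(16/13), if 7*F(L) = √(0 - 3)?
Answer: 128/13 + 16*I*√3/91 ≈ 9.8462 + 0.30454*I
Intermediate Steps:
F(L) = I*√3/7 (F(L) = √(0 - 3)/7 = √(-3)/7 = (I*√3)/7 = I*√3/7)
(F(-2) + 8)*(16/13) = (I*√3/7 + 8)*(16/13) = (8 + I*√3/7)*(16*(1/13)) = (8 + I*√3/7)*(16/13) = 128/13 + 16*I*√3/91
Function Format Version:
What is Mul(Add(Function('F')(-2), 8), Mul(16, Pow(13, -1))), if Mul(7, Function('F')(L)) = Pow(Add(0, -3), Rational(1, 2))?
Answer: Add(Rational(128, 13), Mul(Rational(16, 91), I, Pow(3, Rational(1, 2)))) ≈ Add(9.8462, Mul(0.30454, I))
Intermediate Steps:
Function('F')(L) = Mul(Rational(1, 7), I, Pow(3, Rational(1, 2))) (Function('F')(L) = Mul(Rational(1, 7), Pow(Add(0, -3), Rational(1, 2))) = Mul(Rational(1, 7), Pow(-3, Rational(1, 2))) = Mul(Rational(1, 7), Mul(I, Pow(3, Rational(1, 2)))) = Mul(Rational(1, 7), I, Pow(3, Rational(1, 2))))
Mul(Add(Function('F')(-2), 8), Mul(16, Pow(13, -1))) = Mul(Add(Mul(Rational(1, 7), I, Pow(3, Rational(1, 2))), 8), Mul(16, Pow(13, -1))) = Mul(Add(8, Mul(Rational(1, 7), I, Pow(3, Rational(1, 2)))), Mul(16, Rational(1, 13))) = Mul(Add(8, Mul(Rational(1, 7), I, Pow(3, Rational(1, 2)))), Rational(16, 13)) = Add(Rational(128, 13), Mul(Rational(16, 91), I, Pow(3, Rational(1, 2))))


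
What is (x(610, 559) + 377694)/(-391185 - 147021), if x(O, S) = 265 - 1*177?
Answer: -188891/269103 ≈ -0.70193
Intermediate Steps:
x(O, S) = 88 (x(O, S) = 265 - 177 = 88)
(x(610, 559) + 377694)/(-391185 - 147021) = (88 + 377694)/(-391185 - 147021) = 377782/(-538206) = 377782*(-1/538206) = -188891/269103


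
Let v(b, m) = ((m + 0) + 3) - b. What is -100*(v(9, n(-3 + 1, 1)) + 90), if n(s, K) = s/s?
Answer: -8500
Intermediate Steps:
n(s, K) = 1
v(b, m) = 3 + m - b (v(b, m) = (m + 3) - b = (3 + m) - b = 3 + m - b)
-100*(v(9, n(-3 + 1, 1)) + 90) = -100*((3 + 1 - 1*9) + 90) = -100*((3 + 1 - 9) + 90) = -100*(-5 + 90) = -100*85 = -8500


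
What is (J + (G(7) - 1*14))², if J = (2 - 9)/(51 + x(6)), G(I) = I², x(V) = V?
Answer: 3952144/3249 ≈ 1216.4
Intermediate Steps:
J = -7/57 (J = (2 - 9)/(51 + 6) = -7/57 ≈ -0.12281)
(J + (G(7) - 1*14))² = (-7/57 + (7² - 1*14))² = (-7/57 + (49 - 14))² = (-7/57 + 35)² = (1988/57)² = 3952144/3249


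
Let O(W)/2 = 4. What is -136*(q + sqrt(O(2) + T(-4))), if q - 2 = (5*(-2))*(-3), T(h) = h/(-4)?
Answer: -4760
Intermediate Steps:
T(h) = -h/4 (T(h) = h*(-1/4) = -h/4)
O(W) = 8 (O(W) = 2*4 = 8)
q = 32 (q = 2 + (5*(-2))*(-3) = 2 - 10*(-3) = 2 + 30 = 32)
-136*(q + sqrt(O(2) + T(-4))) = -136*(32 + sqrt(8 - 1/4*(-4))) = -136*(32 + sqrt(8 + 1)) = -136*(32 + sqrt(9)) = -136*(32 + 3) = -136*35 = -4760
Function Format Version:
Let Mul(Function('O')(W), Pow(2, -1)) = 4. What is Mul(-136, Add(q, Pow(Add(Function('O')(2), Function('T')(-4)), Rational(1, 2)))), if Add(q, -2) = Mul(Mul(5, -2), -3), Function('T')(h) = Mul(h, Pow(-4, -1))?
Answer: -4760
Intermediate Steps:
Function('T')(h) = Mul(Rational(-1, 4), h) (Function('T')(h) = Mul(h, Rational(-1, 4)) = Mul(Rational(-1, 4), h))
Function('O')(W) = 8 (Function('O')(W) = Mul(2, 4) = 8)
q = 32 (q = Add(2, Mul(Mul(5, -2), -3)) = Add(2, Mul(-10, -3)) = Add(2, 30) = 32)
Mul(-136, Add(q, Pow(Add(Function('O')(2), Function('T')(-4)), Rational(1, 2)))) = Mul(-136, Add(32, Pow(Add(8, Mul(Rational(-1, 4), -4)), Rational(1, 2)))) = Mul(-136, Add(32, Pow(Add(8, 1), Rational(1, 2)))) = Mul(-136, Add(32, Pow(9, Rational(1, 2)))) = Mul(-136, Add(32, 3)) = Mul(-136, 35) = -4760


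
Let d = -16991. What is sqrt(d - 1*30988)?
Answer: 3*I*sqrt(5331) ≈ 219.04*I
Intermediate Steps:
sqrt(d - 1*30988) = sqrt(-16991 - 1*30988) = sqrt(-16991 - 30988) = sqrt(-47979) = 3*I*sqrt(5331)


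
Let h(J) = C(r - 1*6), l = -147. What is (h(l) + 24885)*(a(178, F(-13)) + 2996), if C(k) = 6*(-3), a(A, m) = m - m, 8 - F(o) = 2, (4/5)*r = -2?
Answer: 74501532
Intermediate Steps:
r = -5/2 (r = (5/4)*(-2) = -5/2 ≈ -2.5000)
F(o) = 6 (F(o) = 8 - 1*2 = 8 - 2 = 6)
a(A, m) = 0
C(k) = -18
h(J) = -18
(h(l) + 24885)*(a(178, F(-13)) + 2996) = (-18 + 24885)*(0 + 2996) = 24867*2996 = 74501532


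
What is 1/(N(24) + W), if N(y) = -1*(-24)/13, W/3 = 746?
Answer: 13/29118 ≈ 0.00044646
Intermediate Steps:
W = 2238 (W = 3*746 = 2238)
N(y) = 24/13 (N(y) = 24*(1/13) = 24/13)
1/(N(24) + W) = 1/(24/13 + 2238) = 1/(29118/13) = 13/29118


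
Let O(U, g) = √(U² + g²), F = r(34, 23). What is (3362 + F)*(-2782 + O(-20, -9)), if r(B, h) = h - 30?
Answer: -9333610 + 3355*√481 ≈ -9.2600e+6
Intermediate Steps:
r(B, h) = -30 + h
F = -7 (F = -30 + 23 = -7)
(3362 + F)*(-2782 + O(-20, -9)) = (3362 - 7)*(-2782 + √((-20)² + (-9)²)) = 3355*(-2782 + √(400 + 81)) = 3355*(-2782 + √481) = -9333610 + 3355*√481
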